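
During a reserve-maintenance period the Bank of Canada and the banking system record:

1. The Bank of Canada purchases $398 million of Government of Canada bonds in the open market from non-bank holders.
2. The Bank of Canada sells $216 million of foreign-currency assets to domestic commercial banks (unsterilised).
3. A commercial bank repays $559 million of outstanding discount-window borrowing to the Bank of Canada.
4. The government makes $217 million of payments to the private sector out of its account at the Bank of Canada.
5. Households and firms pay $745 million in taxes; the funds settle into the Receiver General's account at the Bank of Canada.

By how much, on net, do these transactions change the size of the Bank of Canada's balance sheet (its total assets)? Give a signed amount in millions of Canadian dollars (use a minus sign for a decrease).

Asset purchase (from non-banks) $398 million: a Bank of Canada asset is acquired → +$398M.
FX sale $216 million: a Bank of Canada asset is shed → −$216M.
Discount-window repayment $559 million: a Bank of Canada asset is shed → −$559M.
Government spending $217 million: only the composition of liabilities changes → 0.
Government account inflow $745 million: only the composition of liabilities changes → 0.
Net: 398 − 216 − 559 + 0 + 0 = -$377 million.

-$377 million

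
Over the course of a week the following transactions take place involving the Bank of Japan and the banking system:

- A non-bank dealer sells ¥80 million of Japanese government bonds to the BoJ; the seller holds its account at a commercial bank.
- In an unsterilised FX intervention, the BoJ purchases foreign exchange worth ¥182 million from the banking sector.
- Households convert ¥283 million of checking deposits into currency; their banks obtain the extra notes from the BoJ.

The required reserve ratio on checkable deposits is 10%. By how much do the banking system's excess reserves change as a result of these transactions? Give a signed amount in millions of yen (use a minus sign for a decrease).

-¥0.7 million

Asset purchase (from non-banks) ¥80 million: reserves +¥80M, deposits +¥80M.
FX purchase ¥182 million: reserves +¥182M, deposits 0.
Currency withdrawal ¥283 million: reserves −¥283M, deposits −¥283M.
Totals: Δreserves = −¥21M, Δdeposits = −¥203M.
Δrequired reserves = 10% × −¥203M = −¥20.3M.
Δexcess reserves = Δreserves − Δrequired = −¥21M − (−¥20.3M) = -¥0.7 million.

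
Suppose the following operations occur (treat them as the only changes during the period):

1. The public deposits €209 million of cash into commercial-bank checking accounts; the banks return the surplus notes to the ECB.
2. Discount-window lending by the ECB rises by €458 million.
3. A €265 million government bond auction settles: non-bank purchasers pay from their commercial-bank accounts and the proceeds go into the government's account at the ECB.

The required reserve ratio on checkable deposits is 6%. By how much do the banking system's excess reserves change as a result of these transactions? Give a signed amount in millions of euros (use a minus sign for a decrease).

Currency deposit €209 million: reserves +€209M, deposits +€209M.
Discount-window loan €458 million: reserves +€458M, deposits 0.
Government account inflow €265 million: reserves −€265M, deposits −€265M.
Totals: Δreserves = +€402M, Δdeposits = −€56M.
Δrequired reserves = 6% × −€56M = −€3.36M.
Δexcess reserves = Δreserves − Δrequired = +€402M − (−€3.36M) = +€405.36 million.

+€405.36 million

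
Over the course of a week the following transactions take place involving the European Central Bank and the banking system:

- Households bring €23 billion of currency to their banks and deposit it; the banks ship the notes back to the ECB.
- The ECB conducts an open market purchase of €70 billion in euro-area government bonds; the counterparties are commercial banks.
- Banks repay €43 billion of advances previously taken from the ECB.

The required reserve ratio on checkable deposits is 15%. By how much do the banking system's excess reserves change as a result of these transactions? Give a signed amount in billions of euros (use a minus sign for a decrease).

+€46.55 billion

Currency deposit €23 billion: reserves +€23B, deposits +€23B.
OMO purchase (from banks) €70 billion: reserves +€70B, deposits 0.
Discount-window repayment €43 billion: reserves −€43B, deposits 0.
Totals: Δreserves = +€50B, Δdeposits = +€23B.
Δrequired reserves = 15% × +€23B = +€3.45B.
Δexcess reserves = Δreserves − Δrequired = +€50B − (+€3.45B) = +€46.55 billion.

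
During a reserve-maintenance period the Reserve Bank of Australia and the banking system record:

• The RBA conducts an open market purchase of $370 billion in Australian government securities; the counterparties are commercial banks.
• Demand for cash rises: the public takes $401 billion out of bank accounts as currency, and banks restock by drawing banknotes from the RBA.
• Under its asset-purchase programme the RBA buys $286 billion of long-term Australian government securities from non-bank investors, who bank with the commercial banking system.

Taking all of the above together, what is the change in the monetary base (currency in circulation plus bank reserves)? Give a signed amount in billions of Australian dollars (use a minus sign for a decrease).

+$656 billion

RBA balance sheet:
  Assets:      Securities +$656B
  Liabilities: Bank reserves +$255B, Currency in circulation +$401B
Commercial banking system:
  Assets:      Reserves at CB +$255B, Securities −$370B
  Liabilities: Checkable deposits −$115B
Monetary base = currency + reserves: +$401B + (+$255B) = +$656 billion.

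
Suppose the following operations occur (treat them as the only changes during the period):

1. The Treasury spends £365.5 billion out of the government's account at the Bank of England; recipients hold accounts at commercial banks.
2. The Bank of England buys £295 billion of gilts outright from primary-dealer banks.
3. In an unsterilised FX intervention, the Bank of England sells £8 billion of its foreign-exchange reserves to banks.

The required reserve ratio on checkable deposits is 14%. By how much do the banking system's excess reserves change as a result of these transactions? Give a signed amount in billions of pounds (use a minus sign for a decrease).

+£601.33 billion

Government spending £365.5 billion: reserves +£365.5B, deposits +£365.5B.
OMO purchase (from banks) £295 billion: reserves +£295B, deposits 0.
FX sale £8 billion: reserves −£8B, deposits 0.
Totals: Δreserves = +£652.5B, Δdeposits = +£365.5B.
Δrequired reserves = 14% × +£365.5B = +£51.17B.
Δexcess reserves = Δreserves − Δrequired = +£652.5B − (+£51.17B) = +£601.33 billion.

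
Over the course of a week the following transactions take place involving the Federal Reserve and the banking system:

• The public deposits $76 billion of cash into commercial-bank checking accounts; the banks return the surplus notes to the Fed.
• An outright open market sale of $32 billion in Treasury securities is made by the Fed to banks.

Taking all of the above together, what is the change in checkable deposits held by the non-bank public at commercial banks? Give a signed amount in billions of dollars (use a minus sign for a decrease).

+$76 billion

Fed balance sheet:
  Assets:      Securities −$32B
  Liabilities: Bank reserves +$44B, Currency in circulation −$76B
Commercial banking system:
  Assets:      Reserves at CB +$44B, Securities +$32B
  Liabilities: Checkable deposits +$76B
So the change in checkable deposits held by the non-bank public at commercial banks is +$76 billion.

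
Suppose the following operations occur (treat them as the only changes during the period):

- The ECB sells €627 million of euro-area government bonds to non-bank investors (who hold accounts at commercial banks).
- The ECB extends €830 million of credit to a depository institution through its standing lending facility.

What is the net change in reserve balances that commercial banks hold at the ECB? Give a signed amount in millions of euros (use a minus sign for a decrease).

+€203 million

ECB balance sheet:
  Assets:      Securities −€627M, Loans to banks +€830M
  Liabilities: Bank reserves +€203M
Commercial banking system:
  Assets:      Reserves at CB +€203M
  Liabilities: Checkable deposits −€627M, Borrowings from CB +€830M
So the change in reserve balances that commercial banks hold at the ECB is +€203 million.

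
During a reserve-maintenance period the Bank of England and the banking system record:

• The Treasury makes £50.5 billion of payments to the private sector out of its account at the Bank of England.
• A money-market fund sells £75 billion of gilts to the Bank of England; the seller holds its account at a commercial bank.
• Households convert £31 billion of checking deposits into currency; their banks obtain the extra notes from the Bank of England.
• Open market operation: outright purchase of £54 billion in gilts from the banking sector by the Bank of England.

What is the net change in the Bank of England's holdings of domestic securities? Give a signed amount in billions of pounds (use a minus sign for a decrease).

Government spending £50.5 billion: the Bank of England's securities portfolio is untouched → 0.
Asset purchase (from non-banks) £75 billion: securities added to the Bank of England's portfolio → +£75B.
Currency withdrawal £31 billion: the Bank of England's securities portfolio is untouched → 0.
OMO purchase (from banks) £54 billion: securities added to the Bank of England's portfolio → +£54B.
Net: 0 + 75 + 0 + 54 = +£129 billion.

+£129 billion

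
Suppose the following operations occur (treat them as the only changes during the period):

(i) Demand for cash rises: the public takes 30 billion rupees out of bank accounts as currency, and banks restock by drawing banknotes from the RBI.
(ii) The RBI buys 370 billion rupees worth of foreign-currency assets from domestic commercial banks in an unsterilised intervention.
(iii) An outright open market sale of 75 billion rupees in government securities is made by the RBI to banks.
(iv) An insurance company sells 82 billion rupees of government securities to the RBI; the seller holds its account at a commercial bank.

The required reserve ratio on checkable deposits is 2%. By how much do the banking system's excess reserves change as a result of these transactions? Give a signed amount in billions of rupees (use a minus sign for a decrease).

Currency withdrawal 30 billion rupees: reserves −30B, deposits −30B.
FX purchase 370 billion rupees: reserves +370B, deposits 0.
OMO sale (to banks) 75 billion rupees: reserves −75B, deposits 0.
Asset purchase (from non-banks) 82 billion rupees: reserves +82B, deposits +82B.
Totals: Δreserves = +347B, Δdeposits = +52B.
Δrequired reserves = 2% × +52B = +1.04B.
Δexcess reserves = Δreserves − Δrequired = +347B − (+1.04B) = +345.96 billion.

+345.96 billion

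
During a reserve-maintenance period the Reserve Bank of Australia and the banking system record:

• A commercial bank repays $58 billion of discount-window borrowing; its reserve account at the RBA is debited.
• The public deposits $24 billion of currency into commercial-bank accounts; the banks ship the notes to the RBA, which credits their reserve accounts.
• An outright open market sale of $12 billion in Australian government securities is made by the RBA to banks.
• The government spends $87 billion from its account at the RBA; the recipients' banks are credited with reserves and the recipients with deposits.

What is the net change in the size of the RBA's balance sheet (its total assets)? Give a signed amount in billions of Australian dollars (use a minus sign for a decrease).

-$70 billion

Discount-window repayment $58 billion: an RBA asset is shed → −$58B.
Currency deposit $24 billion: only the composition of liabilities changes → 0.
OMO sale (to banks) $12 billion: an RBA asset is shed → −$12B.
Government spending $87 billion: only the composition of liabilities changes → 0.
Net: −58 + 0 − 12 + 0 = -$70 billion.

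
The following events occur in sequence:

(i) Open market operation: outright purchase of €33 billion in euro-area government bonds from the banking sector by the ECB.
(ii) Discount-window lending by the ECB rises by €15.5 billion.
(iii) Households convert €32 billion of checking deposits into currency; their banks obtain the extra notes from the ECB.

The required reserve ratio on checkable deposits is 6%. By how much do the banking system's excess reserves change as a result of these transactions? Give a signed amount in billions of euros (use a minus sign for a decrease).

+€18.42 billion

OMO purchase (from banks) €33 billion: reserves +€33B, deposits 0.
Discount-window loan €15.5 billion: reserves +€15.5B, deposits 0.
Currency withdrawal €32 billion: reserves −€32B, deposits −€32B.
Totals: Δreserves = +€16.5B, Δdeposits = −€32B.
Δrequired reserves = 6% × −€32B = −€1.92B.
Δexcess reserves = Δreserves − Δrequired = +€16.5B − (−€1.92B) = +€18.42 billion.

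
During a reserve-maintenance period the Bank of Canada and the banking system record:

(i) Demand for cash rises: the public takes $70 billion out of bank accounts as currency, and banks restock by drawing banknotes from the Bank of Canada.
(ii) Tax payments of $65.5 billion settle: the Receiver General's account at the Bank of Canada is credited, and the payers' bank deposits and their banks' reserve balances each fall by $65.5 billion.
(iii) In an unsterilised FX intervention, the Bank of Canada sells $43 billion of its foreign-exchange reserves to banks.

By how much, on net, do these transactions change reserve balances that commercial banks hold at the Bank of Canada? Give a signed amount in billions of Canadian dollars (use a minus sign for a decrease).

-$178.5 billion

Bank of Canada balance sheet:
  Assets:      Foreign assets −$43B
  Liabilities: Bank reserves −$178.5B, Currency in circulation +$70B, Government deposits +$65.5B
Commercial banking system:
  Assets:      Reserves at CB −$178.5B, Foreign assets +$43B
  Liabilities: Checkable deposits −$135.5B
So the change in reserve balances that commercial banks hold at the Bank of Canada is -$178.5 billion.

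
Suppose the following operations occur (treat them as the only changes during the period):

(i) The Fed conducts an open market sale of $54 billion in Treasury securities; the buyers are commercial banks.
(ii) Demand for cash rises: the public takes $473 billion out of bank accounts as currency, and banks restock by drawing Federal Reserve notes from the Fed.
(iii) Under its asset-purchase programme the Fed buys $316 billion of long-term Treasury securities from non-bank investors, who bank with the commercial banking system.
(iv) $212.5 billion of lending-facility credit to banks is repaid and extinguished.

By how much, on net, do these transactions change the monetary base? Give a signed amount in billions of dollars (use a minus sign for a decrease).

OMO sale (to banks) $54 billion: Fed balance sheet contracts → −$54B.
Currency withdrawal $473 billion: just a shift between currency and reserves — both are base money → 0.
Asset purchase (from non-banks) $316 billion: Fed balance sheet expands → +$316B.
Discount-window repayment $212.5 billion: Fed balance sheet contracts → −$212.5B.
Net: −54 + 0 + 316 − 212.5 = +$49.5 billion.

+$49.5 billion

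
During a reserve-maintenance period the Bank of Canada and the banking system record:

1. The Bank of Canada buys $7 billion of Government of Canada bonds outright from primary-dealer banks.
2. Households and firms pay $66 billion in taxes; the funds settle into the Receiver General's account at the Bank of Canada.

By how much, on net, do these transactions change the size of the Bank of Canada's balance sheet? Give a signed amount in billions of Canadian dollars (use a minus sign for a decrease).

OMO purchase (from banks) $7 billion: a Bank of Canada asset is acquired → +$7B.
Government account inflow $66 billion: only the composition of liabilities changes → 0.
Net: 7 + 0 = +$7 billion.

+$7 billion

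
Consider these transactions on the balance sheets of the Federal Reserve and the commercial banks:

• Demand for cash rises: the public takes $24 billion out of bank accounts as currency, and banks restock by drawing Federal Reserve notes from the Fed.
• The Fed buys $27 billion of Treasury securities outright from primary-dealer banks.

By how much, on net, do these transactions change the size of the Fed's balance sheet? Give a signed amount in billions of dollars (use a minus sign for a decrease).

+$27 billion

Currency withdrawal $24 billion: only the composition of liabilities changes → 0.
OMO purchase (from banks) $27 billion: a Fed asset is acquired → +$27B.
Net: 0 + 27 = +$27 billion.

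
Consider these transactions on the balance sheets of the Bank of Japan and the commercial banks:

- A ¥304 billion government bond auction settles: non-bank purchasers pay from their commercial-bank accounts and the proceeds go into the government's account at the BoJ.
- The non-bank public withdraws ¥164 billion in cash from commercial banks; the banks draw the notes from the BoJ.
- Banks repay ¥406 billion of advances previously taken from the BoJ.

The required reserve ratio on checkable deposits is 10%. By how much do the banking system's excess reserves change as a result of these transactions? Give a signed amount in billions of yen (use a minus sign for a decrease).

-¥827.2 billion

Government account inflow ¥304 billion: reserves −¥304B, deposits −¥304B.
Currency withdrawal ¥164 billion: reserves −¥164B, deposits −¥164B.
Discount-window repayment ¥406 billion: reserves −¥406B, deposits 0.
Totals: Δreserves = −¥874B, Δdeposits = −¥468B.
Δrequired reserves = 10% × −¥468B = −¥46.8B.
Δexcess reserves = Δreserves − Δrequired = −¥874B − (−¥46.8B) = -¥827.2 billion.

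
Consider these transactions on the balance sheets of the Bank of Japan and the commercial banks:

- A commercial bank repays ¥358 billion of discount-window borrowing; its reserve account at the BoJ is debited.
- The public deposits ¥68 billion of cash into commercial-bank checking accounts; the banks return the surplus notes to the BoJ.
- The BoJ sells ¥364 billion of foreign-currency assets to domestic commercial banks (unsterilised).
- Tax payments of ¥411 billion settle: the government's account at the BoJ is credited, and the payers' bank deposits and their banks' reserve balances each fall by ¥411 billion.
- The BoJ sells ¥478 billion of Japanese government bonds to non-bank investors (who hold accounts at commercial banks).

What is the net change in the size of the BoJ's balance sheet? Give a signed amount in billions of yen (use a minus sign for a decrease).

-¥1200 billion

BoJ balance sheet:
  Assets:      Securities −¥478B, Loans to banks −¥358B, Foreign assets −¥364B
  Liabilities: Bank reserves −¥1543B, Currency in circulation −¥68B, Government deposits +¥411B
Change in total BoJ assets = -¥1200 billion.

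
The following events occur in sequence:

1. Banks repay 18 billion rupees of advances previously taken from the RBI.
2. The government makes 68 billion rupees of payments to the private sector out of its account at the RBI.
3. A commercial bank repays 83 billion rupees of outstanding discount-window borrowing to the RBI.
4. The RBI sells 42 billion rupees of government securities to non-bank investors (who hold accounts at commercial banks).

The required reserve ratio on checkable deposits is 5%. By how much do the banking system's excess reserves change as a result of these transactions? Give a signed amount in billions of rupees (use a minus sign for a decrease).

Discount-window repayment 18 billion rupees: reserves −18B, deposits 0.
Government spending 68 billion rupees: reserves +68B, deposits +68B.
Discount-window repayment 83 billion rupees: reserves −83B, deposits 0.
Asset sale (to non-banks) 42 billion rupees: reserves −42B, deposits −42B.
Totals: Δreserves = −75B, Δdeposits = +26B.
Δrequired reserves = 5% × +26B = +1.3B.
Δexcess reserves = Δreserves − Δrequired = −75B − (+1.3B) = -76.3 billion.

-76.3 billion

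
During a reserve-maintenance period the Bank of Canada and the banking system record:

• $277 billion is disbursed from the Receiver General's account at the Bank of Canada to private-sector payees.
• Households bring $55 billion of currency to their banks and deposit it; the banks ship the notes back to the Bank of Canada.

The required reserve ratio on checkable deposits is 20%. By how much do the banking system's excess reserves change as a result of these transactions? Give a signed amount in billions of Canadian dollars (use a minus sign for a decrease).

+$265.6 billion

Government spending $277 billion: reserves +$277B, deposits +$277B.
Currency deposit $55 billion: reserves +$55B, deposits +$55B.
Totals: Δreserves = +$332B, Δdeposits = +$332B.
Δrequired reserves = 20% × +$332B = +$66.4B.
Δexcess reserves = Δreserves − Δrequired = +$332B − (+$66.4B) = +$265.6 billion.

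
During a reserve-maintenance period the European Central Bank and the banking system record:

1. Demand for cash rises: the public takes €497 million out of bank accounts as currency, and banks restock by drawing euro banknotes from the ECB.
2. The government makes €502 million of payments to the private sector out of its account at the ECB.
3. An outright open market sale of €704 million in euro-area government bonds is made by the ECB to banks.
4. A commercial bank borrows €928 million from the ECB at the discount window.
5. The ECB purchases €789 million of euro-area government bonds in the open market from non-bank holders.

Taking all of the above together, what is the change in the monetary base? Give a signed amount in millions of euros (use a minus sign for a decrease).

ECB balance sheet:
  Assets:      Securities +€85M, Loans to banks +€928M
  Liabilities: Bank reserves +€1018M, Currency in circulation +€497M, Government deposits −€502M
Monetary base = currency + reserves: +€497M + (+€1018M) = +€1515 million.

+€1515 million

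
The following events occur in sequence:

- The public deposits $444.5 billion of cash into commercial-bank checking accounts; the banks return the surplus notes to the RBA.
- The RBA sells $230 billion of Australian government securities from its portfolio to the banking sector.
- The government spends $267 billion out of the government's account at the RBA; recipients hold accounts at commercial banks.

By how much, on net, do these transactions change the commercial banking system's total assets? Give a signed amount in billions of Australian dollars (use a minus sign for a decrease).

RBA balance sheet:
  Assets:      Securities −$230B
  Liabilities: Bank reserves +$481.5B, Currency in circulation −$444.5B, Government deposits −$267B
Commercial banking system:
  Assets:      Reserves at CB +$481.5B, Securities +$230B
  Liabilities: Checkable deposits +$711.5B
Change in total bank assets = +$711.5 billion.

+$711.5 billion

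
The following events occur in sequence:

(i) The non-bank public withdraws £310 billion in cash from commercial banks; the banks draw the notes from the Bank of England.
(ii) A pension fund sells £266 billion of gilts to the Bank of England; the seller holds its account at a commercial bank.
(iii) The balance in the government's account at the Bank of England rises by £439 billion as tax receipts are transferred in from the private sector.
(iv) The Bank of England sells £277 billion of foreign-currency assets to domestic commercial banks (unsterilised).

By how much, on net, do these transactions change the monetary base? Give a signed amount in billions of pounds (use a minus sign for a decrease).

-£450 billion

Currency withdrawal £310 billion: just a shift between currency and reserves — both are base money → 0.
Asset purchase (from non-banks) £266 billion: Bank of England balance sheet expands → +£266B.
Government account inflow £439 billion: reserves shift to a non-base liability → −£439B.
FX sale £277 billion: Bank of England balance sheet contracts → −£277B.
Net: 0 + 266 − 439 − 277 = -£450 billion.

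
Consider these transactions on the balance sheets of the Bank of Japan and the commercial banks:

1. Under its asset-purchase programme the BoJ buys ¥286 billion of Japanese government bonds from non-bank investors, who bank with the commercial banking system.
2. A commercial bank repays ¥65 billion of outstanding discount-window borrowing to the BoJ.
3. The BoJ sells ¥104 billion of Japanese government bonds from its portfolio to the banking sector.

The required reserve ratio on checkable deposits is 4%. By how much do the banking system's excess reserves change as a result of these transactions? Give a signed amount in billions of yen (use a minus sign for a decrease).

+¥105.56 billion

Asset purchase (from non-banks) ¥286 billion: reserves +¥286B, deposits +¥286B.
Discount-window repayment ¥65 billion: reserves −¥65B, deposits 0.
OMO sale (to banks) ¥104 billion: reserves −¥104B, deposits 0.
Totals: Δreserves = +¥117B, Δdeposits = +¥286B.
Δrequired reserves = 4% × +¥286B = +¥11.44B.
Δexcess reserves = Δreserves − Δrequired = +¥117B − (+¥11.44B) = +¥105.56 billion.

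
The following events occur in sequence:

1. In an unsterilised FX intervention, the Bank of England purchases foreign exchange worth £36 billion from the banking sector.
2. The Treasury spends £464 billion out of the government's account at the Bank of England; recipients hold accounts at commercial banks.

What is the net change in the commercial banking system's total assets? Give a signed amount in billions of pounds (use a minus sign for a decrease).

FX purchase £36 billion: just an asset swap on bank balance sheets → 0.
Government spending £464 billion: bank balance sheets expand → +£464B.
Net: 0 + 464 = +£464 billion.

+£464 billion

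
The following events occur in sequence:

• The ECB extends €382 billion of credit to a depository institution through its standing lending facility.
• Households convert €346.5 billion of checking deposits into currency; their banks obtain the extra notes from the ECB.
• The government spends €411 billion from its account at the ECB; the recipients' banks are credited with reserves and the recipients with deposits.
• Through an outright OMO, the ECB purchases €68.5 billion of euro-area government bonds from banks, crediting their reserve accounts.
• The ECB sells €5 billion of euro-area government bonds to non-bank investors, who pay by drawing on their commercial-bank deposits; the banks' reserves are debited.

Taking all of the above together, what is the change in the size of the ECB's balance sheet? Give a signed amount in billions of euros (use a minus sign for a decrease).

ECB balance sheet:
  Assets:      Securities +€63.5B, Loans to banks +€382B
  Liabilities: Bank reserves +€510B, Currency in circulation +€346.5B, Government deposits −€411B
Commercial banking system:
  Assets:      Reserves at CB +€510B, Securities −€68.5B
  Liabilities: Checkable deposits +€59.5B, Borrowings from CB +€382B
Change in total ECB assets = +€445.5 billion.

+€445.5 billion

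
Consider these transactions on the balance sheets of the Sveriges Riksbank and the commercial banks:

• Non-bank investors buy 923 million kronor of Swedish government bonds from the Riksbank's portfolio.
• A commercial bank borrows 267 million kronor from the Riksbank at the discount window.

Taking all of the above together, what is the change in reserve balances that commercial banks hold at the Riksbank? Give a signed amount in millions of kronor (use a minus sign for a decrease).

-656 million

Asset sale (to non-banks) 923 million kronor: the non-bank buyers' banks settle from reserves → −923M.
Discount-window loan 267 million kronor: the loan is credited to the bank's reserve account → +267M.
Net: −923 + 267 = -656 million.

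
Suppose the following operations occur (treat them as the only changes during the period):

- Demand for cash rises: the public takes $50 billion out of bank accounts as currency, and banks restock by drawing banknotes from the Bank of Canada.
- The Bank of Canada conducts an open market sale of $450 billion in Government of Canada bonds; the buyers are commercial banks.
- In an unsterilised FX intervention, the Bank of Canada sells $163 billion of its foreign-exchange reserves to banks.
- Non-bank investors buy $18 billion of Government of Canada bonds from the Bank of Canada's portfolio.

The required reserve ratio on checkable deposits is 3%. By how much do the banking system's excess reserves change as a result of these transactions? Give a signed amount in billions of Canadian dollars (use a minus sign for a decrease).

-$678.96 billion

Currency withdrawal $50 billion: reserves −$50B, deposits −$50B.
OMO sale (to banks) $450 billion: reserves −$450B, deposits 0.
FX sale $163 billion: reserves −$163B, deposits 0.
Asset sale (to non-banks) $18 billion: reserves −$18B, deposits −$18B.
Totals: Δreserves = −$681B, Δdeposits = −$68B.
Δrequired reserves = 3% × −$68B = −$2.04B.
Δexcess reserves = Δreserves − Δrequired = −$681B − (−$2.04B) = -$678.96 billion.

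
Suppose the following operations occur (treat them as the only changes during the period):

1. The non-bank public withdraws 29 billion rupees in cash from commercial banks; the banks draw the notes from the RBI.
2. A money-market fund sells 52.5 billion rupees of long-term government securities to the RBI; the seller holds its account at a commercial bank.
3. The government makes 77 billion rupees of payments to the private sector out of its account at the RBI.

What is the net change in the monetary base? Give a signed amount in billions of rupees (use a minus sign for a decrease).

+129.5 billion

RBI balance sheet:
  Assets:      Securities +52.5B
  Liabilities: Bank reserves +100.5B, Currency in circulation +29B, Government deposits −77B
Commercial banking system:
  Assets:      Reserves at CB +100.5B
  Liabilities: Checkable deposits +100.5B
Monetary base = currency + reserves: +29B + (+100.5B) = +129.5 billion.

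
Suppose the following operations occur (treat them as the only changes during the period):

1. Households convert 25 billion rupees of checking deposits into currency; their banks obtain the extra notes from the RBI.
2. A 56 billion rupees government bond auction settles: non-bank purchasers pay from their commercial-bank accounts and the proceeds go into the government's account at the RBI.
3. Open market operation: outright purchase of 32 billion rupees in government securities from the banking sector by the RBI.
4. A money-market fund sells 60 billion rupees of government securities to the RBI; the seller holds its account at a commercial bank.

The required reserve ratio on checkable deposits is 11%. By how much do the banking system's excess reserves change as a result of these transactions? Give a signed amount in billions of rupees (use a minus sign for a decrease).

+13.31 billion

Currency withdrawal 25 billion rupees: reserves −25B, deposits −25B.
Government account inflow 56 billion rupees: reserves −56B, deposits −56B.
OMO purchase (from banks) 32 billion rupees: reserves +32B, deposits 0.
Asset purchase (from non-banks) 60 billion rupees: reserves +60B, deposits +60B.
Totals: Δreserves = +11B, Δdeposits = −21B.
Δrequired reserves = 11% × −21B = −2.31B.
Δexcess reserves = Δreserves − Δrequired = +11B − (−2.31B) = +13.31 billion.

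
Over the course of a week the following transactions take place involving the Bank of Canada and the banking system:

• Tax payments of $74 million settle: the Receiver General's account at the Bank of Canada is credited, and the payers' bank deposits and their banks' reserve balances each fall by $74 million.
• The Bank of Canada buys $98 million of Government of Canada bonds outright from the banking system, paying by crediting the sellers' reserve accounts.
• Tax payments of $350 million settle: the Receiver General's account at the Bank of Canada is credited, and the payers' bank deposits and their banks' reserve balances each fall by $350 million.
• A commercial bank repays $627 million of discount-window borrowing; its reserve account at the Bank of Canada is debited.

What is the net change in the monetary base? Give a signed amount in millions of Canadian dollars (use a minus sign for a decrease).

-$953 million

Bank of Canada balance sheet:
  Assets:      Securities +$98M, Loans to banks −$627M
  Liabilities: Bank reserves −$953M, Government deposits +$424M
Monetary base = currency + reserves: 0 + (−$953M) = -$953 million.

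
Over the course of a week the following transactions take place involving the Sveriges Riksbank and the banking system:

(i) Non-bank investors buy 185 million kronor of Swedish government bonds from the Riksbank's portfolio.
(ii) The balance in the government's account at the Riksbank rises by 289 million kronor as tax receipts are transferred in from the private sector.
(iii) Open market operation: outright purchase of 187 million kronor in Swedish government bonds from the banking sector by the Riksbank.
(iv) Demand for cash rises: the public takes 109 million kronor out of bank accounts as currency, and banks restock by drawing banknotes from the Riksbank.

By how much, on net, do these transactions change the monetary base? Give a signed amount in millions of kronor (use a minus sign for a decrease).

Riksbank balance sheet:
  Assets:      Securities +2M
  Liabilities: Bank reserves −396M, Currency in circulation +109M, Government deposits +289M
Monetary base = currency + reserves: +109M + (−396M) = -287 million.

-287 million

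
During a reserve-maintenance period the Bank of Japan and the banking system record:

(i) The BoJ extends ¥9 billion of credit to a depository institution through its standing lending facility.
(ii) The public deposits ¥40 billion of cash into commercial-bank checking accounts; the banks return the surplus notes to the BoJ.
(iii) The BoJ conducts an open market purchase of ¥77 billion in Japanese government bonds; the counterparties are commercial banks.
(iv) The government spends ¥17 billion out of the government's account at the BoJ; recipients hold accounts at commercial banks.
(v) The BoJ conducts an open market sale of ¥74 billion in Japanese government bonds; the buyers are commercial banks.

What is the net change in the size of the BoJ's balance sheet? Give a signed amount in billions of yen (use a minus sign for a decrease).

+¥12 billion

Discount-window loan ¥9 billion: a BoJ asset is acquired → +¥9B.
Currency deposit ¥40 billion: only the composition of liabilities changes → 0.
OMO purchase (from banks) ¥77 billion: a BoJ asset is acquired → +¥77B.
Government spending ¥17 billion: only the composition of liabilities changes → 0.
OMO sale (to banks) ¥74 billion: a BoJ asset is shed → −¥74B.
Net: 9 + 0 + 77 + 0 − 74 = +¥12 billion.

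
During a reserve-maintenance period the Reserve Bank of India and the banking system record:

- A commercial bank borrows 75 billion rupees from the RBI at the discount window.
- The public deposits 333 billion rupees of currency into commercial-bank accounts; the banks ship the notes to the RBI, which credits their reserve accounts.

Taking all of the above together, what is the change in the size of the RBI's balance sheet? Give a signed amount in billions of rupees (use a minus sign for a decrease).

+75 billion

RBI balance sheet:
  Assets:      Loans to banks +75B
  Liabilities: Bank reserves +408B, Currency in circulation −333B
Commercial banking system:
  Assets:      Reserves at CB +408B
  Liabilities: Checkable deposits +333B, Borrowings from CB +75B
Change in total RBI assets = +75 billion.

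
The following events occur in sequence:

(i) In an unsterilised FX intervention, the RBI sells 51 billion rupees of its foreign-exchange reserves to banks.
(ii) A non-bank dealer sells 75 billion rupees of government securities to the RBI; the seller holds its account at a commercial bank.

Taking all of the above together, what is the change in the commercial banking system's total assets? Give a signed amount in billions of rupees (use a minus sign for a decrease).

+75 billion

FX sale 51 billion rupees: just an asset swap on bank balance sheets → 0.
Asset purchase (from non-banks) 75 billion rupees: bank balance sheets expand → +75B.
Net: 0 + 75 = +75 billion.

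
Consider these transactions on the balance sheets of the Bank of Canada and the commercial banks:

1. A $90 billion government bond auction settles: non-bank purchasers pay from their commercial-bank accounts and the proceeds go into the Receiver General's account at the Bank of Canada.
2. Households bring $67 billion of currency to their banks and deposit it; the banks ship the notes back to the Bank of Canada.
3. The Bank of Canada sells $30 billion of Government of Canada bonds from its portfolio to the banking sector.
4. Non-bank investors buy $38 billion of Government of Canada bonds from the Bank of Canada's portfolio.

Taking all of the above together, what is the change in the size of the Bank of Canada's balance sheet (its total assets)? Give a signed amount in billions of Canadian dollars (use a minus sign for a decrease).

-$68 billion

Government account inflow $90 billion: only the composition of liabilities changes → 0.
Currency deposit $67 billion: only the composition of liabilities changes → 0.
OMO sale (to banks) $30 billion: a Bank of Canada asset is shed → −$30B.
Asset sale (to non-banks) $38 billion: a Bank of Canada asset is shed → −$38B.
Net: 0 + 0 − 30 − 38 = -$68 billion.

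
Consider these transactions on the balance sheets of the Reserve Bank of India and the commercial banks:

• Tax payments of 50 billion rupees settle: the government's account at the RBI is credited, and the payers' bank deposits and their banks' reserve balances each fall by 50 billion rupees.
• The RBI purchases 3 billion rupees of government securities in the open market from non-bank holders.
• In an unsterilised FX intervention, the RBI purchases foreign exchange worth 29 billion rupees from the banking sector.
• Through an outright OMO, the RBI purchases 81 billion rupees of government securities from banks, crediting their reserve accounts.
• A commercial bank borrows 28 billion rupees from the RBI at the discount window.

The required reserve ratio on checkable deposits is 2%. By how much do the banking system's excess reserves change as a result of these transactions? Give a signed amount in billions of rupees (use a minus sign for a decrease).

+91.94 billion

Government account inflow 50 billion rupees: reserves −50B, deposits −50B.
Asset purchase (from non-banks) 3 billion rupees: reserves +3B, deposits +3B.
FX purchase 29 billion rupees: reserves +29B, deposits 0.
OMO purchase (from banks) 81 billion rupees: reserves +81B, deposits 0.
Discount-window loan 28 billion rupees: reserves +28B, deposits 0.
Totals: Δreserves = +91B, Δdeposits = −47B.
Δrequired reserves = 2% × −47B = −0.94B.
Δexcess reserves = Δreserves − Δrequired = +91B − (−0.94B) = +91.94 billion.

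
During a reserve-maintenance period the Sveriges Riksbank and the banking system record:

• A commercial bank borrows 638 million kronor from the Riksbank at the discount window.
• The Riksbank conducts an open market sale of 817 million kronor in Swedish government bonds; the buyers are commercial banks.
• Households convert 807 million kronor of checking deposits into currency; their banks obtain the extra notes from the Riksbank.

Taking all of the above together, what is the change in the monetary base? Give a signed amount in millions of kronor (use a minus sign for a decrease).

Riksbank balance sheet:
  Assets:      Securities −817M, Loans to banks +638M
  Liabilities: Bank reserves −986M, Currency in circulation +807M
Monetary base = currency + reserves: +807M + (−986M) = -179 million.

-179 million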